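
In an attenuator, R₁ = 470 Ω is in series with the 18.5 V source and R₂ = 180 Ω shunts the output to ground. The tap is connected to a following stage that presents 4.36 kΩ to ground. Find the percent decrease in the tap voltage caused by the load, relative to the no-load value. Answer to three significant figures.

The divider's output (Thévenin) resistance is R₁‖R₂ = 130.2 Ω.
Fractional drop under load = R_th/(R_th + R_L) = 130.2 / (130.2 + 4360) = 0.02899.
So the output falls by 2.90 %.

2.90 %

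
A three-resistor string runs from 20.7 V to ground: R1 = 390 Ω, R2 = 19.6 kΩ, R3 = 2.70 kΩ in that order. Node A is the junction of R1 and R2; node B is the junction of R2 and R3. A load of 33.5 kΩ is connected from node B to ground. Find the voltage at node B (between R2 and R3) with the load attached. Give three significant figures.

At node B, R3 is in parallel with the load: R3‖R_L = 2499 Ω.
Below node A the resistance is R2 + (R3‖R_L) = 22100 Ω, so V_A = 20.7 × 22100/22490 = 20.34 V.
Then V_B = V_A × (R3‖R_L)/(R2 + R3‖R_L) = 20.34 × 2499/22100 = 2.30 V.

V ≈ 2.30 V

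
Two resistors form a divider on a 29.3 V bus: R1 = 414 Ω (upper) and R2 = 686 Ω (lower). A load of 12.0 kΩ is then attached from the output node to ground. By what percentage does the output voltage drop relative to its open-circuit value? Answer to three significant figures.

The divider's output (Thévenin) resistance is R1‖R2 = 258.2 Ω.
Fractional drop under load = R_th/(R_th + R_L) = 258.2 / (258.2 + 12000) = 0.02106.
So the output falls by 2.11 %.

2.11 %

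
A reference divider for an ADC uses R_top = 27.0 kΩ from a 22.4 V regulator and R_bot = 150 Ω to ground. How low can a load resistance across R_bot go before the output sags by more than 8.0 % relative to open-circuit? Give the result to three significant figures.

Output resistance R_th = R_top‖R_bot = (27000 × 150)/27150 = 149.2 Ω.
The fractional drop is R_th/(R_th + R_L); requiring this ≤ 0.0800 gives R_L ≥ R_th(1/0.0800 − 1) = 149.2 × 11.50 = 1.72 kΩ.

R_L(min) ≈ 1.72 kΩ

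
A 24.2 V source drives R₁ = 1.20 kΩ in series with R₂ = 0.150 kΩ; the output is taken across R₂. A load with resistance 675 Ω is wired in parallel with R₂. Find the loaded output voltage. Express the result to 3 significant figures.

The load sits in parallel with R₂: R₂‖R_L = (150 × 675) / (150 + 675) = 122.7 Ω.
V_out = 24.2 × 122.7 / (1200 + 122.7) = 24.2 × 122.7/1323 = 2.25 V.

V_out ≈ 2.25 V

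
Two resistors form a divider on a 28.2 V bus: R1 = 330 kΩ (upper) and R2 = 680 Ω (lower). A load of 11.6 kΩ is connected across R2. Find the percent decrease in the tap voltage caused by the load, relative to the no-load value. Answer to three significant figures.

5.53 %

The divider's output (Thévenin) resistance is R1‖R2 = 678.6 Ω.
Fractional drop under load = R_th/(R_th + R_L) = 678.6 / (678.6 + 11600) = 0.05527.
So the output falls by 5.53 %.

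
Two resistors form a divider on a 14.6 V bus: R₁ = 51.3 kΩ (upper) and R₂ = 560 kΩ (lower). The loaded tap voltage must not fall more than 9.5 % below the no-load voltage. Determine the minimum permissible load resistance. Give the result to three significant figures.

R_L(min) ≈ 448 kΩ

Output resistance R_th = R₁‖R₂ = (51.3 × 560)/611.3 = 46.99 kΩ.
The fractional drop is R_th/(R_th + R_L); requiring this ≤ 0.0950 gives R_L ≥ R_th(1/0.0950 − 1) = 46.99 × 9.526 = 448 kΩ.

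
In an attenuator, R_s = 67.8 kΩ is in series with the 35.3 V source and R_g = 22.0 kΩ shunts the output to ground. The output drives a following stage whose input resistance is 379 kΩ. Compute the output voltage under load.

The load sits in parallel with R_g: R_g‖R_L = (22.0 × 379) / (22.0 + 379) = 20.79 kΩ.
V_out = 35.3 × 20.79 / (67.8 + 20.79) = 35.3 × 20.79/88.59 = 8.29 V.
(Unloaded it would have been 8.65 V.)

V_out ≈ 8.29 V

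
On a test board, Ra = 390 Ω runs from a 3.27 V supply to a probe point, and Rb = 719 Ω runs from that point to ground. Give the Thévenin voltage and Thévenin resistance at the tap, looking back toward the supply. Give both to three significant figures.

V_th = 2.12 V, R_th = 253 Ω

V_th is the open-circuit tap voltage: 3.27 × 719/(390 + 719) = 2.12 V.
With the supply zeroed, Ra and Rb appear in parallel from the tap: R_th = Ra‖Rb = (390 × 719)/1109 = 253 Ω.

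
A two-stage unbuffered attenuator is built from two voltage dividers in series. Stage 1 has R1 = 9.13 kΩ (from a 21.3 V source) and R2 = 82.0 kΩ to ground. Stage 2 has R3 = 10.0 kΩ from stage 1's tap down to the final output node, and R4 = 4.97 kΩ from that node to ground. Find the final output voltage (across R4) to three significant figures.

V_out ≈ 4.11 V

Stage 2 presents R3+R4 = 14.97 kΩ as a load on stage 1's tap.
Stage 1's lower leg becomes R2‖(R3+R4) = 12.66 kΩ, so V_mid = 21.3 × 12.66/21.79 = 12.37 V.
Stage 2 is itself unloaded: V_out = V_mid × R4/(R3+R4) = 12.37 × 4.97/14.97 = 4.11 V.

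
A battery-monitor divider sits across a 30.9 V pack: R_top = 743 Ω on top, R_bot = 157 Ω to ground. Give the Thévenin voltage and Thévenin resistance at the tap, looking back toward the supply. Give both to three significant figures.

V_th is the open-circuit tap voltage: 30.9 × 157/(743 + 157) = 5.39 V.
With the supply zeroed, R_top and R_bot appear in parallel from the tap: R_th = R_top‖R_bot = (743 × 157)/900.0 = 130 Ω.

V_th = 5.39 V, R_th = 130 Ω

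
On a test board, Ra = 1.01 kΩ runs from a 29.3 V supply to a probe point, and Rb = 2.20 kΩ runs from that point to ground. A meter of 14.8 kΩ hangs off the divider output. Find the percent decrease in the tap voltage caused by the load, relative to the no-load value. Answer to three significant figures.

The divider's output (Thévenin) resistance is Ra‖Rb = 0.6922 kΩ.
Fractional drop under load = R_th/(R_th + R_L) = 0.6922 / (0.6922 + 14.8) = 0.04468.
So the output falls by 4.47 %.

4.47 %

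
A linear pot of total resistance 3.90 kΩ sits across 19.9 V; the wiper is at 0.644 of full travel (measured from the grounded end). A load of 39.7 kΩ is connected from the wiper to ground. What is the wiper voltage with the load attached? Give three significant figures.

V ≈ 12.5 V

The wiper splits the pot into (1−α)R = 1.388 kΩ above and αR = 2.512 kΩ below.
Lower section ‖ load = 2.362 kΩ.
V_wiper = 19.9 × 2.362/(1.388 + 2.362) = 12.5 V.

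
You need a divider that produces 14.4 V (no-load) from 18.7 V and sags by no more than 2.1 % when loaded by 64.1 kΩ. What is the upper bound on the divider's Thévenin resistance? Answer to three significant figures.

R_th ≤ 1.37 kΩ

Loading drop = R_th/(R_th + R_L) ≤ 0.0210, so R_th ≤ R_L · ε/(1−ε) = 64.1 kΩ × 0.0210/0.9790 = 1.37 kΩ.
(Any R1, R2 with R2/(R1+R2) = 0.770 and R1‖R2 ≤ 1.37 kΩ will meet the spec.)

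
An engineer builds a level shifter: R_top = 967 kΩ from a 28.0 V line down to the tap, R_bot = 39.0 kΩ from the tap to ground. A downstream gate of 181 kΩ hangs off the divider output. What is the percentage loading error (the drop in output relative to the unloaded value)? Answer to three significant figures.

The divider's output (Thévenin) resistance is R_top‖R_bot = 37.49 kΩ.
Fractional drop under load = R_th/(R_th + R_L) = 37.49 / (37.49 + 181) = 0.1716.
So the output falls by 17.2 %.

17.2 %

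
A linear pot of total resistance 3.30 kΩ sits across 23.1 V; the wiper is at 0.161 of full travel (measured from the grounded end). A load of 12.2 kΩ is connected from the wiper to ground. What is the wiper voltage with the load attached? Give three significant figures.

V ≈ 3.59 V

The wiper splits the pot into (1−α)R = 2769 Ω above and αR = 531.3 Ω below.
Lower section ‖ load = 509.1 Ω.
V_wiper = 23.1 × 509.1/(2769 + 509.1) = 3.59 V.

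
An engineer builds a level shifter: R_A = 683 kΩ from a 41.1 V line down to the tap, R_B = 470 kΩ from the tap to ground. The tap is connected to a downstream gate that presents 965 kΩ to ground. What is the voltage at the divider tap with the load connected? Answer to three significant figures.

The load sits in parallel with R_B: R_B‖R_L = (470 × 965) / (470 + 965) = 316.1 kΩ.
V_out = 41.1 × 316.1 / (683 + 316.1) = 41.1 × 316.1/999.1 = 13.0 V.
(Unloaded it would have been 16.8 V.)

V_out ≈ 13.0 V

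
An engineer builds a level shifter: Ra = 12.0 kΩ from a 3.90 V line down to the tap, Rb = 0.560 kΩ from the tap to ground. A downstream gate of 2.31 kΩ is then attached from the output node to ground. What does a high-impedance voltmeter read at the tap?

V_out ≈ 0.141 V

The load sits in parallel with Rb: Rb‖R_L = (560 × 2310) / (560 + 2310) = 450.7 Ω.
V_out = 3.90 × 450.7 / (12000 + 450.7) = 3.90 × 450.7/12450 = 0.141 V.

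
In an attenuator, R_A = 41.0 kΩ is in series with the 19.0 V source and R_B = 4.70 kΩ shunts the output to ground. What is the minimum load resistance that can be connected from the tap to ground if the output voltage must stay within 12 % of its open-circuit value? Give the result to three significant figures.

Output resistance R_th = R_A‖R_B = (41.0 × 4.70)/45.70 = 4.217 kΩ.
The fractional drop is R_th/(R_th + R_L); requiring this ≤ 0.120 gives R_L ≥ R_th(1/0.120 − 1) = 4.217 × 7.333 = 30.9 kΩ.

R_L(min) ≈ 30.9 kΩ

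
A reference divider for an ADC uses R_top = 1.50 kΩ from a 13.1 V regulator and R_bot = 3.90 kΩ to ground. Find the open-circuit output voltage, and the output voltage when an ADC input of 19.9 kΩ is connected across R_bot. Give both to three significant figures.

Unloaded: 9.46 V; loaded: 8.97 V

Open-circuit: V = 13.1 × 3.90/(1.50 + 3.90) = 9.46 V.
With the load, R_bot becomes R_bot‖R_L = 3.261 kΩ, so V = 13.1 × 3.261/4.761 = 8.97 V.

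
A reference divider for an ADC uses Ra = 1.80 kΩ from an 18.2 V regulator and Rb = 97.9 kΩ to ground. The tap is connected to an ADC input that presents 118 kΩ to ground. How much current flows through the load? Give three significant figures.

Rb‖R_L = 53.51 kΩ; V_out = 18.2 × 53.51/55.31 = 17.61 V.
I_L = V_out / R_L = 17.61 / 118 kΩ = 0.149 mA.

I_L ≈ 0.149 mA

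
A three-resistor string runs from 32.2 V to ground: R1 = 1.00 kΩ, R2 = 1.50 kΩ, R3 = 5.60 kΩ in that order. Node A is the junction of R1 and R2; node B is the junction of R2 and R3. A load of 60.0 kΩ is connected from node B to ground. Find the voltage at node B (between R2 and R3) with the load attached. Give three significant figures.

V ≈ 21.6 V

At node B, R3 is in parallel with the load: R3‖R_L = 5.122 kΩ.
Below node A the resistance is R2 + (R3‖R_L) = 6.622 kΩ, so V_A = 32.2 × 6.622/7.622 = 27.98 V.
Then V_B = V_A × (R3‖R_L)/(R2 + R3‖R_L) = 27.98 × 5.122/6.622 = 21.6 V.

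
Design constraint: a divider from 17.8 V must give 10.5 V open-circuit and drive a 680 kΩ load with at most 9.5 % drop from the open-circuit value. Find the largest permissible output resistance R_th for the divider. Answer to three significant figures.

R_th ≤ 71.4 kΩ

Loading drop = R_th/(R_th + R_L) ≤ 0.0950, so R_th ≤ R_L · ε/(1−ε) = 680 kΩ × 0.0950/0.9050 = 71.4 kΩ.
(Any R1, R2 with R2/(R1+R2) = 0.590 and R1‖R2 ≤ 71.4 kΩ will meet the spec.)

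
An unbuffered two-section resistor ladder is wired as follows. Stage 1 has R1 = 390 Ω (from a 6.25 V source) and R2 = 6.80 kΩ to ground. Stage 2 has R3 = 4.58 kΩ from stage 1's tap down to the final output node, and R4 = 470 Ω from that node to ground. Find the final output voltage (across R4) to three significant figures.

Stage 2 presents R3+R4 = 5050 Ω as a load on stage 1's tap.
Stage 1's lower leg becomes R2‖(R3+R4) = 2898 Ω, so V_mid = 6.25 × 2898/3288 = 5.509 V.
Stage 2 is itself unloaded: V_out = V_mid × R4/(R3+R4) = 5.509 × 470/5050 = 0.513 V.

V_out ≈ 0.513 V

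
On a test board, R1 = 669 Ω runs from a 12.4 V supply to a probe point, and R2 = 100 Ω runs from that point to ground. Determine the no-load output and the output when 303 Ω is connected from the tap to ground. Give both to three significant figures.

Unloaded: 1.61 V; loaded: 1.25 V

Open-circuit: V = 12.4 × 100/(669 + 100) = 1.61 V.
With the load, R2 becomes R2‖R_L = 75.19 Ω, so V = 12.4 × 75.19/744.2 = 1.25 V.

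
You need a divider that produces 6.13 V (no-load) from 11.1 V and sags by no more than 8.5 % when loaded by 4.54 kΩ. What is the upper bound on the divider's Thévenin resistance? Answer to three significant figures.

Loading drop = R_th/(R_th + R_L) ≤ 0.0850, so R_th ≤ R_L · ε/(1−ε) = 4.54 kΩ × 0.0850/0.9150 = 422 Ω.

R_th ≤ 422 Ω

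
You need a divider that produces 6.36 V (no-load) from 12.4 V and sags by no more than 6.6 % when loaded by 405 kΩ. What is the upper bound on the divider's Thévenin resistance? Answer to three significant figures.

R_th ≤ 28.6 kΩ

Loading drop = R_th/(R_th + R_L) ≤ 0.0660, so R_th ≤ R_L · ε/(1−ε) = 405 kΩ × 0.0660/0.9340 = 28.6 kΩ.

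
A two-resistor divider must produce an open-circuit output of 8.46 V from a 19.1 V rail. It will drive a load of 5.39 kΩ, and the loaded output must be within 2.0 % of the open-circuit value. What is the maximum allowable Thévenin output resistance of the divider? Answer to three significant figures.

Loading drop = R_th/(R_th + R_L) ≤ 0.0200, so R_th ≤ R_L · ε/(1−ε) = 5.39 kΩ × 0.0200/0.9800 = 110 Ω.
(Any R1, R2 with R2/(R1+R2) = 0.443 and R1‖R2 ≤ 110 Ω will meet the spec.)

R_th ≤ 110 Ω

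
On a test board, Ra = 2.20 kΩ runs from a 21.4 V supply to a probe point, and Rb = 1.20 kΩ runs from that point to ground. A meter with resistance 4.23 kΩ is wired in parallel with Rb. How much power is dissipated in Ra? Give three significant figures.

P ≈ 103 mW

Total resistance from the source is Ra + (Rb‖R_L) = 3.135 kΩ, so I = 21.4/3.135 kΩ = 6.827 mA.
P = I²·Ra = (6.827 mA)² × 2.20 kΩ = 103 mW.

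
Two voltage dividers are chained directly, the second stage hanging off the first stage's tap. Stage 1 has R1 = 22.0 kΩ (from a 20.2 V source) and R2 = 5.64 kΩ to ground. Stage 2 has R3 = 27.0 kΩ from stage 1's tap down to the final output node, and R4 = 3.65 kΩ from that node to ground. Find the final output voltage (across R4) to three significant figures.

V_out ≈ 0.428 V

Stage 2 presents R3+R4 = 30.65 kΩ as a load on stage 1's tap.
Stage 1's lower leg becomes R2‖(R3+R4) = 4.763 kΩ, so V_mid = 20.2 × 4.763/26.76 = 3.595 V.
Stage 2 is itself unloaded: V_out = V_mid × R4/(R3+R4) = 3.595 × 3.65/30.65 = 0.428 V.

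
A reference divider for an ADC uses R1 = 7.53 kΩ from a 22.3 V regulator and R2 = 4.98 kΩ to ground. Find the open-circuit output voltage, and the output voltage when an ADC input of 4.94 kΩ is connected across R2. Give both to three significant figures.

Unloaded: 8.88 V; loaded: 5.52 V

Open-circuit: V = 22.3 × 4.98/(7.53 + 4.98) = 8.88 V.
With the load, R2 becomes R2‖R_L = 2.480 kΩ, so V = 22.3 × 2.480/10.01 = 5.52 V.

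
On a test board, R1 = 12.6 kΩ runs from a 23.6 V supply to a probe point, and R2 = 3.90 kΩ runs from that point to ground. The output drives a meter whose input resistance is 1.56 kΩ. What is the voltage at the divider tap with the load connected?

V_out ≈ 1.92 V

The load sits in parallel with R2: R2‖R_L = (3.90 × 1.56) / (3.90 + 1.56) = 1.114 kΩ.
V_out = 23.6 × 1.114 / (12.6 + 1.114) = 23.6 × 1.114/13.71 = 1.92 V.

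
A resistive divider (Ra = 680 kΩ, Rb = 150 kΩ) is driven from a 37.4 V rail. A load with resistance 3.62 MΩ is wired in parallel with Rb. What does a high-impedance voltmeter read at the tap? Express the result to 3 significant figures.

The load sits in parallel with Rb: Rb‖R_L = (150 × 3620) / (150 + 3620) = 144.0 kΩ.
V_out = 37.4 × 144.0 / (680 + 144.0) = 37.4 × 144.0/824.0 = 6.54 V.

V_out ≈ 6.54 V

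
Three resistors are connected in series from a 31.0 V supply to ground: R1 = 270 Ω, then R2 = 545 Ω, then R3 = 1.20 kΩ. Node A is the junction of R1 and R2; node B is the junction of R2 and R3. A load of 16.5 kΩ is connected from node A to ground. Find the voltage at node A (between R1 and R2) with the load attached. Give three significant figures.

Below node A the series string R2+R3 = 1745 Ω sits in parallel with the 16500 Ω load: 1578 Ω.
V_A = 31.0 × 1578/(270 + 1578) = 26.5 V.

V ≈ 26.5 V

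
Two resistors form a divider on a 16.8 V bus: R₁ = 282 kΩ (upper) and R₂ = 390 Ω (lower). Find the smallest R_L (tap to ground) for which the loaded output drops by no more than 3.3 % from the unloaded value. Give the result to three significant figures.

Output resistance R_th = R₁‖R₂ = (282000 × 390)/282400 = 389.5 Ω.
The fractional drop is R_th/(R_th + R_L); requiring this ≤ 0.0330 gives R_L ≥ R_th(1/0.0330 − 1) = 389.5 × 29.30 = 11.4 kΩ.

R_L(min) ≈ 11.4 kΩ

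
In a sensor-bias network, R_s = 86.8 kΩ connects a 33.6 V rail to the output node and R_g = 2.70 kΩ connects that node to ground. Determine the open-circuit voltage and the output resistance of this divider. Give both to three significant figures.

V_th = 1.01 V, R_th = 2.62 kΩ

V_th is the open-circuit tap voltage: 33.6 × 2.70/(86.8 + 2.70) = 1.01 V.
With the supply zeroed, R_s and R_g appear in parallel from the tap: R_th = R_s‖R_g = (86.8 × 2.70)/89.50 = 2.62 kΩ.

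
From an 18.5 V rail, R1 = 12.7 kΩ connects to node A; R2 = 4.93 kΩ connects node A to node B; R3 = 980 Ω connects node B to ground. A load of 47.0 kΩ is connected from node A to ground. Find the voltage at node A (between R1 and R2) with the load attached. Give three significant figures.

Below node A the series string R2+R3 = 5910 Ω sits in parallel with the 47000 Ω load: 5250 Ω.
V_A = 18.5 × 5250/(12700 + 5250) = 5.41 V.

V ≈ 5.41 V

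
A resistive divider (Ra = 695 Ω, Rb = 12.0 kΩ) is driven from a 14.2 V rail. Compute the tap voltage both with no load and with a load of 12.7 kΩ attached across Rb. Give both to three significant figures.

Unloaded: 13.4 V; loaded: 12.8 V

Open-circuit: V = 14.2 × 12000/(695 + 12000) = 13.4 V.
With the load, Rb becomes Rb‖R_L = 6170 Ω, so V = 14.2 × 6170/6865 = 12.8 V.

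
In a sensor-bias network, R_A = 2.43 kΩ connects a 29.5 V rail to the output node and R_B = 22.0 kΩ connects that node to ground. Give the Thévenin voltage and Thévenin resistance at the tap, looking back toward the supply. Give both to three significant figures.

V_th is the open-circuit tap voltage: 29.5 × 22.0/(2.43 + 22.0) = 26.6 V.
With the supply zeroed, R_A and R_B appear in parallel from the tap: R_th = R_A‖R_B = (2.43 × 22.0)/24.43 = 2.19 kΩ.

V_th = 26.6 V, R_th = 2.19 kΩ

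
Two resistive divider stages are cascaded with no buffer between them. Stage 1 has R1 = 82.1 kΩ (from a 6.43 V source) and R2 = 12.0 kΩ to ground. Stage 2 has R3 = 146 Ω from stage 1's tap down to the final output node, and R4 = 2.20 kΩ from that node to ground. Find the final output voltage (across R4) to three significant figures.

Stage 2 presents R3+R4 = 2346 Ω as a load on stage 1's tap.
Stage 1's lower leg becomes R2‖(R3+R4) = 1962 Ω, so V_mid = 6.43 × 1962/84060 = 0.1501 V.
Stage 2 is itself unloaded: V_out = V_mid × R4/(R3+R4) = 0.1501 × 2200/2346 = 0.141 V.

V_out ≈ 0.141 V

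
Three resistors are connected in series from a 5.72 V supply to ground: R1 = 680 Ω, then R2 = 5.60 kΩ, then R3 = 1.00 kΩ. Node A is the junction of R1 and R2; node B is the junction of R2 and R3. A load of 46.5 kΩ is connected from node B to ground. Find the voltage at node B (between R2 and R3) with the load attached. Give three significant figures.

At node B, R3 is in parallel with the load: R3‖R_L = 978.9 Ω.
Below node A the resistance is R2 + (R3‖R_L) = 6579 Ω, so V_A = 5.72 × 6579/7259 = 5.184 V.
Then V_B = V_A × (R3‖R_L)/(R2 + R3‖R_L) = 5.184 × 978.9/6579 = 0.771 V.

V ≈ 0.771 V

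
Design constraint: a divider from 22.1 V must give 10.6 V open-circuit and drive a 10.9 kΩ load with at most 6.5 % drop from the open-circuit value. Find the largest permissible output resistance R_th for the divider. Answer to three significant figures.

R_th ≤ 758 Ω

Loading drop = R_th/(R_th + R_L) ≤ 0.0650, so R_th ≤ R_L · ε/(1−ε) = 10.9 kΩ × 0.0650/0.9350 = 758 Ω.
(Any R1, R2 with R2/(R1+R2) = 0.480 and R1‖R2 ≤ 758 Ω will meet the spec.)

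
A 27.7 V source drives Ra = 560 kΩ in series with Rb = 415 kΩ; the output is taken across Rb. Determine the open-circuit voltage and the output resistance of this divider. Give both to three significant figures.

V_th = 11.8 V, R_th = 238 kΩ

V_th is the open-circuit tap voltage: 27.7 × 415/(560 + 415) = 11.8 V.
With the supply zeroed, Ra and Rb appear in parallel from the tap: R_th = Ra‖Rb = (560 × 415)/975.0 = 238 kΩ.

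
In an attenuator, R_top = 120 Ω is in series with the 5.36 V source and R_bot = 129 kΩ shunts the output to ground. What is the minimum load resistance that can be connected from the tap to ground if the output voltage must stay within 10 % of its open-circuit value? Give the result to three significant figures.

Output resistance R_th = R_top‖R_bot = (120 × 129000)/129100 = 119.9 Ω.
The fractional drop is R_th/(R_th + R_L); requiring this ≤ 0.100 gives R_L ≥ R_th(1/0.100 − 1) = 119.9 × 9.000 = 1.08 kΩ.

R_L(min) ≈ 1.08 kΩ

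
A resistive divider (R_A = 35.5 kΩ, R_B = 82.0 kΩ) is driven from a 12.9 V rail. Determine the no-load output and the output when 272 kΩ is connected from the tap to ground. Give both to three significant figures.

Open-circuit: V = 12.9 × 82.0/(35.5 + 82.0) = 9.00 V.
With the load, R_B becomes R_B‖R_L = 63.01 kΩ, so V = 12.9 × 63.01/98.51 = 8.25 V.

Unloaded: 9.00 V; loaded: 8.25 V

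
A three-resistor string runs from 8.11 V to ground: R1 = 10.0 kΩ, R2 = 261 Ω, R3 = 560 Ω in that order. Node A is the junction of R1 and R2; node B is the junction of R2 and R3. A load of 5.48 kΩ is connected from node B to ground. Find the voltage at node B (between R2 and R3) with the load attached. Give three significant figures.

V ≈ 0.383 V

At node B, R3 is in parallel with the load: R3‖R_L = 508.1 Ω.
Below node A the resistance is R2 + (R3‖R_L) = 769.1 Ω, so V_A = 8.11 × 769.1/10770 = 0.5792 V.
Then V_B = V_A × (R3‖R_L)/(R2 + R3‖R_L) = 0.5792 × 508.1/769.1 = 0.383 V.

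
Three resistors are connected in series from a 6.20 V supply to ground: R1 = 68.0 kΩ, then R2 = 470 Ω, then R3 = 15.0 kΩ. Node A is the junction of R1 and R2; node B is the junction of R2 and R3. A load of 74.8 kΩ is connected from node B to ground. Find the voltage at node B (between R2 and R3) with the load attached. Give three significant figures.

At node B, R3 is in parallel with the load: R3‖R_L = 12490 Ω.
Below node A the resistance is R2 + (R3‖R_L) = 12960 Ω, so V_A = 6.20 × 12960/80960 = 0.9928 V.
Then V_B = V_A × (R3‖R_L)/(R2 + R3‖R_L) = 0.9928 × 12490/12960 = 0.957 V.

V ≈ 0.957 V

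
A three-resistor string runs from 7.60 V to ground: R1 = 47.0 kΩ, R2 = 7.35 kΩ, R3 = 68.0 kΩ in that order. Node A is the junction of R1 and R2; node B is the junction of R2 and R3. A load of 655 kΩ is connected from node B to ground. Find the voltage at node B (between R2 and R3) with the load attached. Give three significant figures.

V ≈ 4.04 V

At node B, R3 is in parallel with the load: R3‖R_L = 61.60 kΩ.
Below node A the resistance is R2 + (R3‖R_L) = 68.95 kΩ, so V_A = 7.60 × 68.95/116.0 = 4.519 V.
Then V_B = V_A × (R3‖R_L)/(R2 + R3‖R_L) = 4.519 × 61.60/68.95 = 4.04 V.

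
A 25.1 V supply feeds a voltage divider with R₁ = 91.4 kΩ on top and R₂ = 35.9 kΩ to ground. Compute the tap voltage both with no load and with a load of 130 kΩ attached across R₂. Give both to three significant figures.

Unloaded: 7.08 V; loaded: 5.91 V

Open-circuit: V = 25.1 × 35.9/(91.4 + 35.9) = 7.08 V.
With the load, R₂ becomes R₂‖R_L = 28.13 kΩ, so V = 25.1 × 28.13/119.5 = 5.91 V.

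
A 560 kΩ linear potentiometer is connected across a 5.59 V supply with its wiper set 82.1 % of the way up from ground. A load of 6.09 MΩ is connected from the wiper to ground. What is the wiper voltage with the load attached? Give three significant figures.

V ≈ 4.53 V

The wiper splits the pot into (1−α)R = 100.2 kΩ above and αR = 459.8 kΩ below.
Lower section ‖ load = 427.5 kΩ.
V_wiper = 5.59 × 427.5/(100.2 + 427.5) = 4.53 V.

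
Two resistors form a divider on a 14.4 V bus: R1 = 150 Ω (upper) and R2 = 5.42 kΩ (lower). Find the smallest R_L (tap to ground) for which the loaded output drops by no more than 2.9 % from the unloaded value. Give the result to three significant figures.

Output resistance R_th = R1‖R2 = (150 × 5420)/5570 = 146.0 Ω.
The fractional drop is R_th/(R_th + R_L); requiring this ≤ 0.0290 gives R_L ≥ R_th(1/0.0290 − 1) = 146.0 × 33.48 = 4.89 kΩ.

R_L(min) ≈ 4.89 kΩ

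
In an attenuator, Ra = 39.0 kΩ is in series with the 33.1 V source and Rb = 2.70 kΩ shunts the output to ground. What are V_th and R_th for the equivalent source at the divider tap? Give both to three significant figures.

V_th is the open-circuit tap voltage: 33.1 × 2.70/(39.0 + 2.70) = 2.14 V.
With the supply zeroed, Ra and Rb appear in parallel from the tap: R_th = Ra‖Rb = (39.0 × 2.70)/41.70 = 2.53 kΩ.

V_th = 2.14 V, R_th = 2.53 kΩ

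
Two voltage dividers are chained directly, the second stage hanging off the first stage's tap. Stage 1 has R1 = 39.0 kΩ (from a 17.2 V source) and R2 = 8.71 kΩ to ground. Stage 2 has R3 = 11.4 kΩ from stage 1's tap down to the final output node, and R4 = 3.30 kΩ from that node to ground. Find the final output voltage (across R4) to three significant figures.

V_out ≈ 0.475 V

Stage 2 presents R3+R4 = 14.70 kΩ as a load on stage 1's tap.
Stage 1's lower leg becomes R2‖(R3+R4) = 5.469 kΩ, so V_mid = 17.2 × 5.469/44.47 = 2.115 V.
Stage 2 is itself unloaded: V_out = V_mid × R4/(R3+R4) = 2.115 × 3.30/14.70 = 0.475 V.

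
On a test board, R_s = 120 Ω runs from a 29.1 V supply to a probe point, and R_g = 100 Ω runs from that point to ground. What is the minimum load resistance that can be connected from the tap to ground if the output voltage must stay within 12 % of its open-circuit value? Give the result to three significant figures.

R_L(min) ≈ 400 Ω

Output resistance R_th = R_s‖R_g = (120 × 100)/220.0 = 54.55 Ω.
The fractional drop is R_th/(R_th + R_L); requiring this ≤ 0.120 gives R_L ≥ R_th(1/0.120 − 1) = 54.55 × 7.333 = 400 Ω.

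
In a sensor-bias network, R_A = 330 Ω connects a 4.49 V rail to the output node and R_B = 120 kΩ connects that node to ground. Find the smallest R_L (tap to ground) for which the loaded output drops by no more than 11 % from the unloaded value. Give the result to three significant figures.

R_L(min) ≈ 2.66 kΩ

Output resistance R_th = R_A‖R_B = (330 × 120000)/120300 = 329.1 Ω.
The fractional drop is R_th/(R_th + R_L); requiring this ≤ 0.110 gives R_L ≥ R_th(1/0.110 − 1) = 329.1 × 8.091 = 2.66 kΩ.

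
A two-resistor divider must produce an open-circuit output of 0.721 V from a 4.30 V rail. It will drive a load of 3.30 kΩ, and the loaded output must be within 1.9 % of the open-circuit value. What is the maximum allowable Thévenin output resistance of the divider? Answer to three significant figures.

R_th ≤ 63.9 Ω

Loading drop = R_th/(R_th + R_L) ≤ 0.0190, so R_th ≤ R_L · ε/(1−ε) = 3.30 kΩ × 0.0190/0.9810 = 63.9 Ω.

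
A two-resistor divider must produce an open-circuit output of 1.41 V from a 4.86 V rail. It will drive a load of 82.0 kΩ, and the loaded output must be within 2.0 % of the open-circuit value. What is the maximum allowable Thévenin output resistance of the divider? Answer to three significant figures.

Loading drop = R_th/(R_th + R_L) ≤ 0.0200, so R_th ≤ R_L · ε/(1−ε) = 82.0 kΩ × 0.0200/0.9800 = 1.67 kΩ.
(Any R1, R2 with R2/(R1+R2) = 0.290 and R1‖R2 ≤ 1.67 kΩ will meet the spec.)

R_th ≤ 1.67 kΩ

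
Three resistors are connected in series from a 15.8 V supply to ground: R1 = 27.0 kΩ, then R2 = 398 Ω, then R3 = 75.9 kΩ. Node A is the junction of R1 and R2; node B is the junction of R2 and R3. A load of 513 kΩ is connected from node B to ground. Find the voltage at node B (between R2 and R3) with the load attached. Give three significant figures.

At node B, R3 is in parallel with the load: R3‖R_L = 66120 Ω.
Below node A the resistance is R2 + (R3‖R_L) = 66520 Ω, so V_A = 15.8 × 66520/93520 = 11.24 V.
Then V_B = V_A × (R3‖R_L)/(R2 + R3‖R_L) = 11.24 × 66120/66520 = 11.2 V.

V ≈ 11.2 V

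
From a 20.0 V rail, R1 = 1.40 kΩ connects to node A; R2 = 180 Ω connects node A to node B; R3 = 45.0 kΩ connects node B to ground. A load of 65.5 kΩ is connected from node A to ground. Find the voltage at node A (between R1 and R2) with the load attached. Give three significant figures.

Below node A the series string R2+R3 = 45180 Ω sits in parallel with the 65500 Ω load: 26740 Ω.
V_A = 20.0 × 26740/(1400 + 26740) = 19.0 V.

V ≈ 19.0 V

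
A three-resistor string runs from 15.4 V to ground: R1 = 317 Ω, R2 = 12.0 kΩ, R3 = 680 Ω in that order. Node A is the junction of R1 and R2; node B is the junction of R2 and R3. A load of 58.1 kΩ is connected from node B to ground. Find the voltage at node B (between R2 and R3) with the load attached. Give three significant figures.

At node B, R3 is in parallel with the load: R3‖R_L = 672.1 Ω.
Below node A the resistance is R2 + (R3‖R_L) = 12670 Ω, so V_A = 15.4 × 12670/12990 = 15.02 V.
Then V_B = V_A × (R3‖R_L)/(R2 + R3‖R_L) = 15.02 × 672.1/12670 = 0.797 V.

V ≈ 0.797 V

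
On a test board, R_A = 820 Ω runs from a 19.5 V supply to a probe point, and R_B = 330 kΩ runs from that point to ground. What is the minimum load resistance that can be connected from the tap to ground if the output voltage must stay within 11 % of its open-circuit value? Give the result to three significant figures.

R_L(min) ≈ 6.62 kΩ

Output resistance R_th = R_A‖R_B = (820 × 330000)/330800 = 818.0 Ω.
The fractional drop is R_th/(R_th + R_L); requiring this ≤ 0.110 gives R_L ≥ R_th(1/0.110 − 1) = 818.0 × 8.091 = 6.62 kΩ.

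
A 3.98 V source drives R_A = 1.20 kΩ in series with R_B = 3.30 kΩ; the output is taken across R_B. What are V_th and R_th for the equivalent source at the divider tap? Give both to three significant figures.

V_th is the open-circuit tap voltage: 3.98 × 3.30/(1.20 + 3.30) = 2.92 V.
With the supply zeroed, R_A and R_B appear in parallel from the tap: R_th = R_A‖R_B = (1.20 × 3.30)/4.500 = 880 Ω.

V_th = 2.92 V, R_th = 880 Ω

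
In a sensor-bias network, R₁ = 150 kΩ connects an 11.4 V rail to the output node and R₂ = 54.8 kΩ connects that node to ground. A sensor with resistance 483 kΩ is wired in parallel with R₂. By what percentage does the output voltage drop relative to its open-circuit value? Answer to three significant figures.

7.67 %

The divider's output (Thévenin) resistance is R₁‖R₂ = 40.14 kΩ.
Fractional drop under load = R_th/(R_th + R_L) = 40.14 / (40.14 + 483) = 0.07672.
So the output falls by 7.67 %.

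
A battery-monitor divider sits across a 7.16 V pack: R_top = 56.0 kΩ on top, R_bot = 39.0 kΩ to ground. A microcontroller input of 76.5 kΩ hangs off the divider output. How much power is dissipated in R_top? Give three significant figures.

P ≈ 0.429 mW

Total resistance from the source is R_top + (R_bot‖R_L) = 81.83 kΩ, so I = 7.16/81.83 kΩ = 0.08750 mA.
P = I²·R_top = (0.08750 mA)² × 56.0 kΩ = 0.429 mW.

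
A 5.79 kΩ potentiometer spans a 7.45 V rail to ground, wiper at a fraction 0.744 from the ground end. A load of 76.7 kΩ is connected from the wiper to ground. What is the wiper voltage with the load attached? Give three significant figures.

The wiper splits the pot into (1−α)R = 1.482 kΩ above and αR = 4.308 kΩ below.
Lower section ‖ load = 4.079 kΩ.
V_wiper = 7.45 × 4.079/(1.482 + 4.079) = 5.46 V.

V ≈ 5.46 V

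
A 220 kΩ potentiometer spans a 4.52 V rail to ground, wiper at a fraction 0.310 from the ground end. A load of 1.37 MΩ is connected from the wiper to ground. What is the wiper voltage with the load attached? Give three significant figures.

V ≈ 1.35 V

The wiper splits the pot into (1−α)R = 151.8 kΩ above and αR = 68.20 kΩ below.
Lower section ‖ load = 64.97 kΩ.
V_wiper = 4.52 × 64.97/(151.8 + 64.97) = 1.35 V.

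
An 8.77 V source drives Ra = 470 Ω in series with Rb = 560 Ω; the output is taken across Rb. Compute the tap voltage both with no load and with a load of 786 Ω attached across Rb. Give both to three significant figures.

Unloaded: 4.77 V; loaded: 3.60 V

Open-circuit: V = 8.77 × 560/(470 + 560) = 4.77 V.
With the load, Rb becomes Rb‖R_L = 327.0 Ω, so V = 8.77 × 327.0/797.0 = 3.60 V.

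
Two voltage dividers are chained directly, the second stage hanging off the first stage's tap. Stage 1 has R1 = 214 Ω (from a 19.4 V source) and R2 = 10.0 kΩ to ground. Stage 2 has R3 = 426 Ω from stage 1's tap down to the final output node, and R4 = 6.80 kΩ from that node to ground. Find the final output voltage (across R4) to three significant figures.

V_out ≈ 17.4 V

Stage 2 presents R3+R4 = 7226 Ω as a load on stage 1's tap.
Stage 1's lower leg becomes R2‖(R3+R4) = 4195 Ω, so V_mid = 19.4 × 4195/4409 = 18.46 V.
Stage 2 is itself unloaded: V_out = V_mid × R4/(R3+R4) = 18.46 × 6800/7226 = 17.4 V.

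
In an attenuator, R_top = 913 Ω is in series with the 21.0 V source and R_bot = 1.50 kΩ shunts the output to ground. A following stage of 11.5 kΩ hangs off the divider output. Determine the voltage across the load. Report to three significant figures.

The load sits in parallel with R_bot: R_bot‖R_L = (1500 × 11500) / (1500 + 11500) = 1327 Ω.
V_out = 21.0 × 1327 / (913 + 1327) = 21.0 × 1327/2240 = 12.4 V.
(Unloaded it would have been 13.1 V.)

V_out ≈ 12.4 V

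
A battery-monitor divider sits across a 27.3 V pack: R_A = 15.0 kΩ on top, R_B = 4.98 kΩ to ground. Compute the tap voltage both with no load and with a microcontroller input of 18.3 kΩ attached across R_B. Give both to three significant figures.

Unloaded: 6.80 V; loaded: 5.65 V

Open-circuit: V = 27.3 × 4.98/(15.0 + 4.98) = 6.80 V.
With the load, R_B becomes R_B‖R_L = 3.915 kΩ, so V = 27.3 × 3.915/18.91 = 5.65 V.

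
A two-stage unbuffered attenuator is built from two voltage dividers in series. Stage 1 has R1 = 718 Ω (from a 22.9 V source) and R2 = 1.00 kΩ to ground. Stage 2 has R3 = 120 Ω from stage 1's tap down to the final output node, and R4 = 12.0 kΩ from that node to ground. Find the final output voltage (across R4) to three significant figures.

Stage 2 presents R3+R4 = 12120 Ω as a load on stage 1's tap.
Stage 1's lower leg becomes R2‖(R3+R4) = 923.8 Ω, so V_mid = 22.9 × 923.8/1642 = 12.89 V.
Stage 2 is itself unloaded: V_out = V_mid × R4/(R3+R4) = 12.89 × 12000/12120 = 12.8 V.

V_out ≈ 12.8 V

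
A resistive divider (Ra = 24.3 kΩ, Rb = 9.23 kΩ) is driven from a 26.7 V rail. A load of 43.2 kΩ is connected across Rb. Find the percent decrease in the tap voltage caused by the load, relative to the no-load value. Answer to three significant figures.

Unloaded V = 26.7 × 9.23/33.53 = 7.3499 V.
Loaded: Rb‖R_L = 7.605 kΩ, giving V = 26.7 × 7.605/31.91 = 6.3644 V.
Drop = (7.3499 − 6.3644) / 7.3499 = 13.4 %.

13.4 %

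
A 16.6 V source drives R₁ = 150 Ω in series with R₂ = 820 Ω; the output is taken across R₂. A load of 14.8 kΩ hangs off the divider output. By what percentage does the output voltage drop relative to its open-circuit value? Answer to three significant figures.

0.850 %

The divider's output (Thévenin) resistance is R₁‖R₂ = 126.8 Ω.
Fractional drop under load = R_th/(R_th + R_L) = 126.8 / (126.8 + 14800) = 0.008495.
So the output falls by 0.850 %.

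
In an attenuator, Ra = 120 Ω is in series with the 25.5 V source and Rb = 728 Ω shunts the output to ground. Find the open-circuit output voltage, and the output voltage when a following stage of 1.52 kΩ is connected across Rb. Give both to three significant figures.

Unloaded: 21.9 V; loaded: 20.5 V

Open-circuit: V = 25.5 × 728/(120 + 728) = 21.9 V.
With the load, Rb becomes Rb‖R_L = 492.2 Ω, so V = 25.5 × 492.2/612.2 = 20.5 V.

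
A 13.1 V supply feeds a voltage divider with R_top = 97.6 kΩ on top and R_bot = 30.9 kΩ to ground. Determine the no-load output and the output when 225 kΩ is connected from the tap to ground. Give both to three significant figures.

Open-circuit: V = 13.1 × 30.9/(97.6 + 30.9) = 3.15 V.
With the load, R_bot becomes R_bot‖R_L = 27.17 kΩ, so V = 13.1 × 27.17/124.8 = 2.85 V.

Unloaded: 3.15 V; loaded: 2.85 V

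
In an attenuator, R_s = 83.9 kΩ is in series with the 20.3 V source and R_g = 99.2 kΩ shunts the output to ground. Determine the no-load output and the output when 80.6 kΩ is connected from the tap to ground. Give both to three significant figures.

Unloaded: 11.0 V; loaded: 7.03 V

Open-circuit: V = 20.3 × 99.2/(83.9 + 99.2) = 11.0 V.
With the load, R_g becomes R_g‖R_L = 44.47 kΩ, so V = 20.3 × 44.47/128.4 = 7.03 V.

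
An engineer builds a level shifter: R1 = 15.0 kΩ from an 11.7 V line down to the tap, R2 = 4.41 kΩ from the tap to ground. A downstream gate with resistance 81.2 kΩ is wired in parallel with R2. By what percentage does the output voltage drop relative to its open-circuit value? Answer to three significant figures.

The divider's output (Thévenin) resistance is R1‖R2 = 3.408 kΩ.
Fractional drop under load = R_th/(R_th + R_L) = 3.408 / (3.408 + 81.2) = 0.04028.
So the output falls by 4.03 %.

4.03 %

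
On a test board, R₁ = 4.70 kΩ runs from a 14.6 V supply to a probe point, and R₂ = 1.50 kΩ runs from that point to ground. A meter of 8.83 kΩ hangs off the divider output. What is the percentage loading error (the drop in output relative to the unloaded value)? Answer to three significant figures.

11.4 %

Unloaded V = 14.6 × 1.50/6.200 = 3.5323 V.
Loaded: R₂‖R_L = 1.282 kΩ, giving V = 14.6 × 1.282/5.982 = 3.1293 V.
Drop = (3.5323 − 3.1293) / 3.5323 = 11.4 %.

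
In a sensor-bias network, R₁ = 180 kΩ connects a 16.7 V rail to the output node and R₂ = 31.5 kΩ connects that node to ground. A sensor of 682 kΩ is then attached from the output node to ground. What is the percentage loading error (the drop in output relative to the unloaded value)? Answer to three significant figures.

The divider's output (Thévenin) resistance is R₁‖R₂ = 26.81 kΩ.
Fractional drop under load = R_th/(R_th + R_L) = 26.81 / (26.81 + 682) = 0.03782.
So the output falls by 3.78 %.

3.78 %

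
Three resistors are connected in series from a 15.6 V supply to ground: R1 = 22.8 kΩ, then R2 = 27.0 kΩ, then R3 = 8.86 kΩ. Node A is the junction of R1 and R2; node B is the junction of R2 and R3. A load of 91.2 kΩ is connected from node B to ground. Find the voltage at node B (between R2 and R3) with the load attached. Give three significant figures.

At node B, R3 is in parallel with the load: R3‖R_L = 8.075 kΩ.
Below node A the resistance is R2 + (R3‖R_L) = 35.08 kΩ, so V_A = 15.6 × 35.08/57.88 = 9.454 V.
Then V_B = V_A × (R3‖R_L)/(R2 + R3‖R_L) = 9.454 × 8.075/35.08 = 2.18 V.

V ≈ 2.18 V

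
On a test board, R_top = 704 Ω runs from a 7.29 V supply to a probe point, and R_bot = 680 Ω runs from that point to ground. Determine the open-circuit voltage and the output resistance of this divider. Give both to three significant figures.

V_th = 3.58 V, R_th = 346 Ω

V_th is the open-circuit tap voltage: 7.29 × 680/(704 + 680) = 3.58 V.
With the supply zeroed, R_top and R_bot appear in parallel from the tap: R_th = R_top‖R_bot = (704 × 680)/1384 = 346 Ω.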